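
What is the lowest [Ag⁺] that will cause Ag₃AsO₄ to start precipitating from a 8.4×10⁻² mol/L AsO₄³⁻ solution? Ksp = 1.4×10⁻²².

Precipitation of each salt begins when its ion product equals Ksp.
Ag₃AsO₄(s) ⇌ 3 Ag⁺(aq) + AsO₄³⁻(aq)
Ksp = [Ag⁺]^3[AsO₄³⁻] = [Ag⁺]^3(8.4×10⁻²)
[Ag⁺]^3 = 1.4×10⁻²² / (8.4×10⁻²) = 1.7×10⁻²¹
[Ag⁺] = 1.2×10⁻⁷ mol/L

1.2×10⁻⁷ M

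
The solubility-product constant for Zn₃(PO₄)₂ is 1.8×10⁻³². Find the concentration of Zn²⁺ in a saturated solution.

5.3×10⁻⁷ M

Zn₃(PO₄)₂(s) ⇌ 3 Zn²⁺(aq) + 2 PO₄³⁻(aq)
For each mole of Zn₃(PO₄)₂ that dissolves per liter, [Zn²⁺] = 3s and [PO₄³⁻] = 2s; let s denote this solubility.
Ksp = [Zn²⁺]^3[PO₄³⁻]^2 = (3s)^3 · (2s)^2 = 108s^5 = 1.8×10⁻³²
s = 1.8×10⁻⁷ mol/L
[Zn²⁺] = 3s = 5.3×10⁻⁷ mol/L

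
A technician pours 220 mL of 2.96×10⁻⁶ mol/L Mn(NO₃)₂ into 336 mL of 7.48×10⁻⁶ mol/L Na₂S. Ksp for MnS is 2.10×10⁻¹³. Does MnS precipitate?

Yes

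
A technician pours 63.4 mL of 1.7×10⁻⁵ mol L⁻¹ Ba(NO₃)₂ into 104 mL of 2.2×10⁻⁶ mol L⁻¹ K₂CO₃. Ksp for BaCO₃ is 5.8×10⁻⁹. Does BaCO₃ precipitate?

After mixing, V = 63.4 mL + 104 mL = 167.4 mL.
[Ba²⁺] = (1.7×10⁻⁵)(63.4)/167.4 = 6.4×10⁻⁶ mol L⁻¹
[CO₃²⁻] = (2.2×10⁻⁶)(104)/167.4 = 1.4×10⁻⁶ mol L⁻¹
Q = [Ba²⁺][CO₃²⁻] = 8.8×10⁻¹²
Q < Ksp (8.8×10⁻¹² vs 5.8×10⁻⁹); the solution remains unsaturated and no precipitate forms.

No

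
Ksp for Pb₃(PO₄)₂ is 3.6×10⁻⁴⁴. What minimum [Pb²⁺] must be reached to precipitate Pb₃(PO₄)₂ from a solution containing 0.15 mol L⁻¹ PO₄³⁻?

1.2×10⁻¹⁴ M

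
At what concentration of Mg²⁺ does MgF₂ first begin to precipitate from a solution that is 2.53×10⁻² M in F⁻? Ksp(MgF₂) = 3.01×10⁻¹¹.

4.70×10⁻⁸ M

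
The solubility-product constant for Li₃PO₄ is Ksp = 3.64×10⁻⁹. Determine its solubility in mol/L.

Li₃PO₄(s) ⇌ 3 Li⁺(aq) + PO₄³⁻(aq)
Call the molar solubility s, so that [Li⁺] = 3s and [PO₄³⁻] = s.
Ksp = [Li⁺]^3[PO₄³⁻] = (3s)^3 · s = 27s^4
27s^4 = 3.64×10⁻⁹  ⇒  s^4 = 1.35×10⁻¹⁰
s = 3.41×10⁻³ mol L⁻¹

3.41×10⁻³ M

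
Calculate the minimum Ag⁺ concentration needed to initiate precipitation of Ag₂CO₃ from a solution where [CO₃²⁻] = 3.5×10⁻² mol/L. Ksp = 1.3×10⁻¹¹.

1.9×10⁻⁵ M

Precipitation of each salt begins when its ion product equals Ksp.
Ag₂CO₃(s) ⇌ 2 Ag⁺(aq) + CO₃²⁻(aq)
Ksp = [Ag⁺]^2[CO₃²⁻] = [Ag⁺]^2(3.5×10⁻²)
[Ag⁺]^2 = 1.3×10⁻¹¹ / (3.5×10⁻²) = 3.7×10⁻¹⁰
[Ag⁺] = 1.9×10⁻⁵ mol/L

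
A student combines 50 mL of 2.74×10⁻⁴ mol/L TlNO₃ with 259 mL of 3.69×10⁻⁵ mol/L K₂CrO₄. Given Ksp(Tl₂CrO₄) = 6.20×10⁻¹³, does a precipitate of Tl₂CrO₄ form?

After mixing, V = 50 mL + 259 mL = 309 mL.
[Tl⁺] = (2.74×10⁻⁴)(50)/309 = 4.43×10⁻⁵ mol/L
[CrO₄²⁻] = (3.69×10⁻⁵)(259)/309 = 3.09×10⁻⁵ mol/L
Q = [Tl⁺]^2[CrO₄²⁻] = 6.08×10⁻¹⁴
Since Q (6.08×10⁻¹⁴) is less than Ksp (6.20×10⁻¹³), no Tl₂CrO₄ precipitates.

No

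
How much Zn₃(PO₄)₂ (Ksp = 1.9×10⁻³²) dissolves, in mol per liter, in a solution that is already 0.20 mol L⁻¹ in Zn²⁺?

Zn₃(PO₄)₂(s) ⇌ 3 Zn²⁺(aq) + 2 PO₄³⁻(aq)
With Zn²⁺ already at 0.20 mol L⁻¹ and s small, take [Zn²⁺] ≈ 0.20 mol L⁻¹ and [PO₄³⁻] = 2s.
Ksp = [Zn²⁺]^3[PO₄³⁻]^2 = (0.20)^3(2s)^2
(2s)^2 = 1.9×10⁻³² / (0.20)^3 = 2.4×10⁻³⁰
s = 7.7×10⁻¹⁶ mol L⁻¹

7.7×10⁻¹⁶ M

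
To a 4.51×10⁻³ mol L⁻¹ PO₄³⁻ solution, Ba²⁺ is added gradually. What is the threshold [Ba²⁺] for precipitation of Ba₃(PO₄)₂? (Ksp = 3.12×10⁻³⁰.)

5.35×10⁻⁹ M

Precipitation begins when Q = Ksp.
Ba₃(PO₄)₂(s) ⇌ 3 Ba²⁺(aq) + 2 PO₄³⁻(aq)
Ksp = [Ba²⁺]^3[PO₄³⁻]^2 = [Ba²⁺]^3(4.51×10⁻³)^2
[Ba²⁺]^3 = 3.12×10⁻³⁰ / (4.51×10⁻³)^2 = 1.53×10⁻²⁵
[Ba²⁺] = 5.35×10⁻⁹ mol L⁻¹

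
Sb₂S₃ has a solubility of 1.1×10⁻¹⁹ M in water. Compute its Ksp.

Ksp = 1.7×10⁻⁹³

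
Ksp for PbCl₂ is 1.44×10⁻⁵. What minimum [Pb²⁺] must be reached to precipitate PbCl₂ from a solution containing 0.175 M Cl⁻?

4.70×10⁻⁴ M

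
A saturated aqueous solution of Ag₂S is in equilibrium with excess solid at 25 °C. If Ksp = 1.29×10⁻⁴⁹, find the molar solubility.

Ag₂S(s) ⇌ 2 Ag⁺(aq) + S²⁻(aq)
For each mole of Ag₂S that dissolves per liter, [Ag⁺] = 2s and [S²⁻] = s; let s denote this solubility.
Ksp = [Ag⁺]^2[S²⁻] = (2s)^2 · s = 4s^3
4s^3 = 1.29×10⁻⁴⁹  ⇒  s^3 = 3.23×10⁻⁵⁰
Taking the 3rd root, s = 3.18×10⁻¹⁷ M.

3.18×10⁻¹⁷ M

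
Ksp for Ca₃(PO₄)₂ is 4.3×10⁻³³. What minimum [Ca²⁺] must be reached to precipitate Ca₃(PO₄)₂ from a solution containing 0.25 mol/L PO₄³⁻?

Precipitation begins when Q = Ksp.
Ca₃(PO₄)₂(s) ⇌ 3 Ca²⁺(aq) + 2 PO₄³⁻(aq)
Ksp = [Ca²⁺]^3[PO₄³⁻]^2 = [Ca²⁺]^3(0.25)^2
[Ca²⁺]^3 = 4.3×10⁻³³ / (0.25)^2 = 6.9×10⁻³²
[Ca²⁺] = 4.1×10⁻¹¹ mol/L

4.1×10⁻¹¹ M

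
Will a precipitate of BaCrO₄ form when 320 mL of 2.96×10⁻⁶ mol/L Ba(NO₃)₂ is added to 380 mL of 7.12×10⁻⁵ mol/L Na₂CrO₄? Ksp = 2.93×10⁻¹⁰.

No

The combined volume is 700 mL.
[Ba²⁺] = (2.96×10⁻⁶)(320)/700 = 1.35×10⁻⁶ mol/L
[CrO₄²⁻] = (7.12×10⁻⁵)(380)/700 = 3.87×10⁻⁵ mol/L
Q = [Ba²⁺][CrO₄²⁻] = 5.23×10⁻¹¹
Since Q (5.23×10⁻¹¹) is less than Ksp (2.93×10⁻¹⁰), no BaCrO₄ precipitates.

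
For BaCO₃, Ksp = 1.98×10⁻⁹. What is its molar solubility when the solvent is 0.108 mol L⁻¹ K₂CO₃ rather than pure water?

BaCO₃(s) ⇌ Ba²⁺(aq) + CO₃²⁻(aq)
With CO₃²⁻ already at 0.108 mol L⁻¹ and s small, take [CO₃²⁻] ≈ 0.108 mol L⁻¹ and [Ba²⁺] = s.
Ksp = [Ba²⁺][CO₃²⁻] = s(0.108)
s = 1.98×10⁻⁹ / (0.108) = 1.83×10⁻⁸
s = 1.83×10⁻⁸ mol L⁻¹

1.83×10⁻⁸ M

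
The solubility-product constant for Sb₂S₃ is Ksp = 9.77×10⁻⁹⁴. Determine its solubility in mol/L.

Sb₂S₃(s) ⇌ 2 Sb³⁺(aq) + 3 S²⁻(aq)
If s mol/L of Sb₂S₃ dissolves, [Sb³⁺] = 2s and [S²⁻] = 3s.
Ksp = [Sb³⁺]^2[S²⁻]^3 = (2s)^2 · (3s)^3 = 108s^5
108s^5 = 9.77×10⁻⁹⁴  ⇒  s^5 = 9.05×10⁻⁹⁶
s = 9.80×10⁻²⁰ mol L⁻¹

9.80×10⁻²⁰ M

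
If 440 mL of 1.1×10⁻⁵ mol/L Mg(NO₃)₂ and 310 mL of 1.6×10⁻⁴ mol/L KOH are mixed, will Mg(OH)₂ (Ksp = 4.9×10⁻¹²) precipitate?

The combined volume is 750 mL.
[Mg²⁺] = (1.1×10⁻⁵)(440)/750 = 6.5×10⁻⁶ mol/L
[OH⁻] = (1.6×10⁻⁴)(310)/750 = 6.6×10⁻⁵ mol/L
Q = [Mg²⁺][OH⁻]^2 = 2.8×10⁻¹⁴
Q < Ksp (2.8×10⁻¹⁴ vs 4.9×10⁻¹²); the solution remains unsaturated and no precipitate forms.

No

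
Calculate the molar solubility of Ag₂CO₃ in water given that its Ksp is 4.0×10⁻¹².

1.0×10⁻⁴ M

Ag₂CO₃(s) ⇌ 2 Ag⁺(aq) + CO₃²⁻(aq)
If s mol/L of Ag₂CO₃ dissolves, [Ag⁺] = 2s and [CO₃²⁻] = s.
Ksp = [Ag⁺]^2[CO₃²⁻] = (2s)^2 · s = 4s^3
4s^3 = 4.0×10⁻¹²  ⇒  s^3 = 1.0×10⁻¹²
s = 1.0×10⁻⁴ M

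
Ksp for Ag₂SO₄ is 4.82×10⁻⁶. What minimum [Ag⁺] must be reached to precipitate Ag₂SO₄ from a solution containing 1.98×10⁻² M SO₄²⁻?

1.56×10⁻² M

A salt starts to precipitate once the ion product Q reaches its Ksp.
Ag₂SO₄(s) ⇌ 2 Ag⁺(aq) + SO₄²⁻(aq)
Ksp = [Ag⁺]^2[SO₄²⁻] = [Ag⁺]^2(1.98×10⁻²)
[Ag⁺]^2 = 4.82×10⁻⁶ / (1.98×10⁻²) = 2.43×10⁻⁴
[Ag⁺] = 1.56×10⁻² M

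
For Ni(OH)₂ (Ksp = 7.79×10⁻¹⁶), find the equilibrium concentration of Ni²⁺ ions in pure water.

Ni(OH)₂(s) ⇌ Ni²⁺(aq) + 2 OH⁻(aq)
Call the molar solubility s, so that [Ni²⁺] = s and [OH⁻] = 2s.
Ksp = [Ni²⁺][OH⁻]^2 = s · (2s)^2 = 4s^3 = 7.79×10⁻¹⁶
s = 5.80×10⁻⁶ mol L⁻¹
[Ni²⁺] = s = 5.80×10⁻⁶ mol L⁻¹

5.80×10⁻⁶ M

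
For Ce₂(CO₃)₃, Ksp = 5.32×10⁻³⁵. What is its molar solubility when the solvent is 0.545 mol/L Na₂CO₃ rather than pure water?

Ce₂(CO₃)₃(s) ⇌ 2 Ce³⁺(aq) + 3 CO₃²⁻(aq)
With CO₃²⁻ already at 0.545 mol/L and s small, take [CO₃²⁻] ≈ 0.545 mol/L and [Ce³⁺] = 2s.
Ksp = [Ce³⁺]^2[CO₃²⁻]^3 = (2s)^2(0.545)^3
(2s)^2 = 5.32×10⁻³⁵ / (0.545)^3 = 3.29×10⁻³⁴
s = 9.06×10⁻¹⁸ mol/L

9.06×10⁻¹⁸ M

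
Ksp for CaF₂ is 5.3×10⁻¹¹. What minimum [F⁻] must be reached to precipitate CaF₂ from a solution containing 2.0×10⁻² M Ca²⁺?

Precipitation of each salt begins when its ion product equals Ksp.
CaF₂(s) ⇌ Ca²⁺(aq) + 2 F⁻(aq)
Ksp = [Ca²⁺][F⁻]^2 = [F⁻]^2(2.0×10⁻²)
[F⁻]^2 = 5.3×10⁻¹¹ / (2.0×10⁻²) = 2.7×10⁻⁹
[F⁻] = 5.1×10⁻⁵ M

5.1×10⁻⁵ M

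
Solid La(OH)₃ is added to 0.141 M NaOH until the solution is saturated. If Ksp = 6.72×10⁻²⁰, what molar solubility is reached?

La(OH)₃(s) ⇌ La³⁺(aq) + 3 OH⁻(aq)
With OH⁻ already at 0.141 M and s small, take [OH⁻] ≈ 0.141 M and [La³⁺] = s.
Ksp = [La³⁺][OH⁻]^3 = s(0.141)^3
s = 6.72×10⁻²⁰ / (0.141)^3 = 2.40×10⁻¹⁷
s = 2.40×10⁻¹⁷ M

2.40×10⁻¹⁷ M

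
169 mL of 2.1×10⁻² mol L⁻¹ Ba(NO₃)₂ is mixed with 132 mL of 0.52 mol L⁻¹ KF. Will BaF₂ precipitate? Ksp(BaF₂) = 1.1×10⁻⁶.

Yes

After mixing, V = 169 mL + 132 mL = 301 mL.
[Ba²⁺] = (2.1×10⁻²)(169)/301 = 1.2×10⁻² mol L⁻¹
[F⁻] = (0.52)(132)/301 = 0.23 mol L⁻¹
Q = [Ba²⁺][F⁻]^2 = 6.1×10⁻⁴
Because Q > Ksp (6.1×10⁻⁴ vs 1.1×10⁻⁶), a precipitate of BaF₂ forms.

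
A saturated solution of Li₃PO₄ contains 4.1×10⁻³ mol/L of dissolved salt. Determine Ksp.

Li₃PO₄(s) ⇌ 3 Li⁺(aq) + PO₄³⁻(aq)
For each mole of Li₃PO₄ that dissolves per liter, [Li⁺] = 3s and [PO₄³⁻] = s; let s denote this solubility.
Ksp = [Li⁺]^3[PO₄³⁻] = (3s)^3 · s = 27s^4
Ksp = 27 × (4.1×10⁻³)^4 = 7.6×10⁻⁹

Ksp = 7.6×10⁻⁹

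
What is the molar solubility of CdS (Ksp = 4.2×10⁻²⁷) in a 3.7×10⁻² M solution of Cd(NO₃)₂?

1.1×10⁻²⁵ M

CdS(s) ⇌ Cd²⁺(aq) + S²⁻(aq)
Let s be the solubility of CdS here. The common ion gives [Cd²⁺] ≈ 3.7×10⁻² M, and [S²⁻] = s.
Ksp = [Cd²⁺][S²⁻] = (3.7×10⁻²)s
s = 4.2×10⁻²⁷ / (3.7×10⁻²) = 1.1×10⁻²⁵
s = 1.1×10⁻²⁵ M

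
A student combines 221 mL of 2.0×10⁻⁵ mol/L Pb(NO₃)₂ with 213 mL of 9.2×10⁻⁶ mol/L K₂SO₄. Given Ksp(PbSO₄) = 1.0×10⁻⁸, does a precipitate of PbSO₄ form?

After mixing, V = 221 mL + 213 mL = 434 mL.
[Pb²⁺] = (2.0×10⁻⁵)(221)/434 = 1.0×10⁻⁵ mol/L
[SO₄²⁻] = (9.2×10⁻⁶)(213)/434 = 4.5×10⁻⁶ mol/L
Q = [Pb²⁺][SO₄²⁻] = 4.6×10⁻¹¹
Q = 4.6×10⁻¹¹ < Ksp = 1.0×10⁻⁸, so the solution is unsaturated and no precipitate forms.

No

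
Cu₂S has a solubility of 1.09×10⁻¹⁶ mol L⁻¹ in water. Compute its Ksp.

Ksp = 5.18×10⁻⁴⁸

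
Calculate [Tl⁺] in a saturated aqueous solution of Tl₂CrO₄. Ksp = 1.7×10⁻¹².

1.5×10⁻⁴ M

Tl₂CrO₄(s) ⇌ 2 Tl⁺(aq) + CrO₄²⁻(aq)
If s mol/L of Tl₂CrO₄ dissolves, [Tl⁺] = 2s and [CrO₄²⁻] = s.
Ksp = [Tl⁺]^2[CrO₄²⁻] = (2s)^2 · s = 4s^3 = 1.7×10⁻¹²
s = 7.5×10⁻⁵ M
[Tl⁺] = 2s = 1.5×10⁻⁴ M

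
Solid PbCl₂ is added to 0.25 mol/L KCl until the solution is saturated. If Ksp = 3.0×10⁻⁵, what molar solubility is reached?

4.8×10⁻⁴ M

PbCl₂(s) ⇌ Pb²⁺(aq) + 2 Cl⁻(aq)
Let s be the solubility of PbCl₂ here. The common ion gives [Cl⁻] ≈ 0.25 mol/L, and [Pb²⁺] = s.
Ksp = [Pb²⁺][Cl⁻]^2 = s(0.25)^2
s = 3.0×10⁻⁵ / (0.25)^2 = 4.8×10⁻⁴
s = 4.8×10⁻⁴ mol/L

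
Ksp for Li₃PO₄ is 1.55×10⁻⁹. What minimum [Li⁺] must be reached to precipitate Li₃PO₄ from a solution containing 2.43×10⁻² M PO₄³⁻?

A salt starts to precipitate once the ion product Q reaches its Ksp.
Li₃PO₄(s) ⇌ 3 Li⁺(aq) + PO₄³⁻(aq)
Ksp = [Li⁺]^3[PO₄³⁻] = [Li⁺]^3(2.43×10⁻²)
[Li⁺]^3 = 1.55×10⁻⁹ / (2.43×10⁻²) = 6.38×10⁻⁸
[Li⁺] = 4.00×10⁻³ M

4.00×10⁻³ M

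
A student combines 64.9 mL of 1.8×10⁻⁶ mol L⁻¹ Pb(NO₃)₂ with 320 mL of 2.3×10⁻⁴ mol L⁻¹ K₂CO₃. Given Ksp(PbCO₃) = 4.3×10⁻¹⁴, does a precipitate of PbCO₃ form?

Yes

The combined volume is 384.9 mL.
[Pb²⁺] = (1.8×10⁻⁶)(64.9)/384.9 = 3.0×10⁻⁷ mol L⁻¹
[CO₃²⁻] = (2.3×10⁻⁴)(320)/384.9 = 1.9×10⁻⁴ mol L⁻¹
Q = [Pb²⁺][CO₃²⁻] = 5.8×10⁻¹¹
Since Q (5.8×10⁻¹¹) exceeds Ksp (4.3×10⁻¹⁴), PbCO₃ will precipitate.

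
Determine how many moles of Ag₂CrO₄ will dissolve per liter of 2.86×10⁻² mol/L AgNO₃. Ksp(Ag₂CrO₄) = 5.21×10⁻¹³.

Ag₂CrO₄(s) ⇌ 2 Ag⁺(aq) + CrO₄²⁻(aq)
The solution already contains Ag⁺ at 2.86×10⁻² mol/L. Let s be the molar solubility of Ag₂CrO₄.
[Ag⁺] ≈ 2.86×10⁻² mol/L (common ion dominates); [CrO₄²⁻] = s.
Ksp = [Ag⁺]^2[CrO₄²⁻] = (2.86×10⁻²)^2s
s = 5.21×10⁻¹³ / (2.86×10⁻²)^2 = 6.37×10⁻¹⁰
s = 6.37×10⁻¹⁰ mol/L

6.37×10⁻¹⁰ M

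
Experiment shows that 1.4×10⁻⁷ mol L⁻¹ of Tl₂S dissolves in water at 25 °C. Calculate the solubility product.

Tl₂S(s) ⇌ 2 Tl⁺(aq) + S²⁻(aq)
Call the molar solubility s, so that [Tl⁺] = 2s and [S²⁻] = s.
Ksp = [Tl⁺]^2[S²⁻] = (2s)^2 · s = 4s^3
Ksp = 4 × (1.4×10⁻⁷)^3 = 1.1×10⁻²⁰

Ksp = 1.1×10⁻²⁰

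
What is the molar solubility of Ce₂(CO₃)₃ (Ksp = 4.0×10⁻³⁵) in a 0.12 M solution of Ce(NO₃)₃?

Ce₂(CO₃)₃(s) ⇌ 2 Ce³⁺(aq) + 3 CO₃²⁻(aq)
Let s be the solubility of Ce₂(CO₃)₃ here. The common ion gives [Ce³⁺] ≈ 0.12 M, and [CO₃²⁻] = 3s.
Ksp = [Ce³⁺]^2[CO₃²⁻]^3 = (0.12)^2(3s)^3
(3s)^3 = 4.0×10⁻³⁵ / (0.12)^2 = 2.8×10⁻³³
s = 4.7×10⁻¹² M

4.7×10⁻¹² M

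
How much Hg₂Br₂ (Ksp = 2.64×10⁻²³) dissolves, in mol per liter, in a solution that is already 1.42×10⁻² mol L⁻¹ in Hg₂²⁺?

2.16×10⁻¹¹ M

Hg₂Br₂(s) ⇌ Hg₂²⁺(aq) + 2 Br⁻(aq)
The solution already contains Hg₂²⁺ at 1.42×10⁻² mol L⁻¹. Let s be the molar solubility of Hg₂Br₂.
[Hg₂²⁺] ≈ 1.42×10⁻² mol L⁻¹ (common ion dominates); [Br⁻] = 2s.
Ksp = [Hg₂²⁺][Br⁻]^2 = (1.42×10⁻²)(2s)^2
(2s)^2 = 2.64×10⁻²³ / (1.42×10⁻²) = 1.86×10⁻²¹
s = 2.16×10⁻¹¹ mol L⁻¹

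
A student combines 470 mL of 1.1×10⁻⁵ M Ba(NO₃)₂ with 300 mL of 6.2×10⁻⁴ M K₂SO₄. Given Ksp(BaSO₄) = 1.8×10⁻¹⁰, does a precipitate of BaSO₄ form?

Yes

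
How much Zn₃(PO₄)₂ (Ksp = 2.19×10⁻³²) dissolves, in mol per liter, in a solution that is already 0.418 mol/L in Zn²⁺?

2.74×10⁻¹⁶ M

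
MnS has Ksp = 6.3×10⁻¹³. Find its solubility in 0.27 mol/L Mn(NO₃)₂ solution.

2.3×10⁻¹² M

MnS(s) ⇌ Mn²⁺(aq) + S²⁻(aq)
Mn²⁺ is already present at 0.27 mol/L. If s mol/L of MnS dissolves, [S²⁻] = s while [Mn²⁺] ≈ 0.27 mol/L.
Ksp = [Mn²⁺][S²⁻] = (0.27)s
s = 6.3×10⁻¹³ / (0.27) = 2.3×10⁻¹²
s = 2.3×10⁻¹² mol/L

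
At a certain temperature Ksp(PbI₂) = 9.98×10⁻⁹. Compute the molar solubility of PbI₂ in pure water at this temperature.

PbI₂(s) ⇌ Pb²⁺(aq) + 2 I⁻(aq)
Let s be the molar solubility. Then [Pb²⁺] = s and [I⁻] = 2s.
Ksp = [Pb²⁺][I⁻]^2 = s · (2s)^2 = 4s^3
4s^3 = 9.98×10⁻⁹  ⇒  s^3 = 2.50×10⁻⁹
s = (2.50×10⁻⁹)^(1/3) = 1.36×10⁻³ mol/L

1.36×10⁻³ M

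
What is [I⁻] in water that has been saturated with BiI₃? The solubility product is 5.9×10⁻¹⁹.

BiI₃(s) ⇌ Bi³⁺(aq) + 3 I⁻(aq)
For each mole of BiI₃ that dissolves per liter, [Bi³⁺] = s and [I⁻] = 3s; let s denote this solubility.
Ksp = [Bi³⁺][I⁻]^3 = s · (3s)^3 = 27s^4 = 5.9×10⁻¹⁹
s = 1.2×10⁻⁵ M
[I⁻] = 3s = 3.6×10⁻⁵ M

3.6×10⁻⁵ M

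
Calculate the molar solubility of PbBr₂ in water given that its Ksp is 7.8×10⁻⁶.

PbBr₂(s) ⇌ Pb²⁺(aq) + 2 Br⁻(aq)
Call the molar solubility s, so that [Pb²⁺] = s and [Br⁻] = 2s.
Ksp = [Pb²⁺][Br⁻]^2 = s · (2s)^2 = 4s^3
4s^3 = 7.8×10⁻⁶  ⇒  s^3 = 2.0×10⁻⁶
Taking the 3rd root, s = 1.2×10⁻² M.

1.2×10⁻² M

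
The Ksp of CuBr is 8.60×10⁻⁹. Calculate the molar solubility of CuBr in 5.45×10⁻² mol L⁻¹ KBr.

1.58×10⁻⁷ M

CuBr(s) ⇌ Cu⁺(aq) + Br⁻(aq)
With Br⁻ already at 5.45×10⁻² mol L⁻¹ and s small, take [Br⁻] ≈ 5.45×10⁻² mol L⁻¹ and [Cu⁺] = s.
Ksp = [Cu⁺][Br⁻] = s(5.45×10⁻²)
s = 8.60×10⁻⁹ / (5.45×10⁻²) = 1.58×10⁻⁷
s = 1.58×10⁻⁷ mol L⁻¹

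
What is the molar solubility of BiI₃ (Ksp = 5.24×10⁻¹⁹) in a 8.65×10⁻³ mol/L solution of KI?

BiI₃(s) ⇌ Bi³⁺(aq) + 3 I⁻(aq)
I⁻ is already present at 8.65×10⁻³ mol/L. If s mol/L of BiI₃ dissolves, [Bi³⁺] = s while [I⁻] ≈ 8.65×10⁻³ mol/L.
Ksp = [Bi³⁺][I⁻]^3 = s(8.65×10⁻³)^3
s = 5.24×10⁻¹⁹ / (8.65×10⁻³)^3 = 8.10×10⁻¹³
s = 8.10×10⁻¹³ mol/L

8.10×10⁻¹³ M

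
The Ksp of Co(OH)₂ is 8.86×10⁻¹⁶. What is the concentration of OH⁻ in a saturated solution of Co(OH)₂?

Co(OH)₂(s) ⇌ Co²⁺(aq) + 2 OH⁻(aq)
Call the molar solubility s, so that [Co²⁺] = s and [OH⁻] = 2s.
Ksp = [Co²⁺][OH⁻]^2 = s · (2s)^2 = 4s^3 = 8.86×10⁻¹⁶
s = 6.05×10⁻⁶ M
[OH⁻] = 2s = 1.21×10⁻⁵ M

1.21×10⁻⁵ M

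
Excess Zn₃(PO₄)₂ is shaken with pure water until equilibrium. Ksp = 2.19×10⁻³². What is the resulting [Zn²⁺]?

Zn₃(PO₄)₂(s) ⇌ 3 Zn²⁺(aq) + 2 PO₄³⁻(aq)
Call the molar solubility s, so that [Zn²⁺] = 3s and [PO₄³⁻] = 2s.
Ksp = [Zn²⁺]^3[PO₄³⁻]^2 = (3s)^3 · (2s)^2 = 108s^5 = 2.19×10⁻³²
s = 1.83×10⁻⁷ M
[Zn²⁺] = 3s = 5.48×10⁻⁷ M

5.48×10⁻⁷ M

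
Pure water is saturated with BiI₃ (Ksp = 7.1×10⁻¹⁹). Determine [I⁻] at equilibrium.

3.8×10⁻⁵ M

BiI₃(s) ⇌ Bi³⁺(aq) + 3 I⁻(aq)
For each mole of BiI₃ that dissolves per liter, [Bi³⁺] = s and [I⁻] = 3s; let s denote this solubility.
Ksp = [Bi³⁺][I⁻]^3 = s · (3s)^3 = 27s^4 = 7.1×10⁻¹⁹
s = 1.3×10⁻⁵ mol L⁻¹
[I⁻] = 3s = 3.8×10⁻⁵ mol L⁻¹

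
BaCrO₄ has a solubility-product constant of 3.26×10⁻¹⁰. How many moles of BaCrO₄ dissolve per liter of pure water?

1.81×10⁻⁵ M

BaCrO₄(s) ⇌ Ba²⁺(aq) + CrO₄²⁻(aq)
Let s be the molar solubility. Then [Ba²⁺] = s and [CrO₄²⁻] = s.
Ksp = [Ba²⁺][CrO₄²⁻] = s · s = s^2
s^2 = 3.26×10⁻¹⁰
Taking the 2nd root, s = 1.81×10⁻⁵ M.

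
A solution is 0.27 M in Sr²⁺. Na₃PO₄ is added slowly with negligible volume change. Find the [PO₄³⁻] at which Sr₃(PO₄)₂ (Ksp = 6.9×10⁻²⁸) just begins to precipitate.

Each salt precipitates once Q = Ksp for that salt.
Sr₃(PO₄)₂(s) ⇌ 3 Sr²⁺(aq) + 2 PO₄³⁻(aq)
Ksp = [Sr²⁺]^3[PO₄³⁻]^2 = [PO₄³⁻]^2(0.27)^3
[PO₄³⁻]^2 = 6.9×10⁻²⁸ / (0.27)^3 = 3.5×10⁻²⁶
[PO₄³⁻] = 1.9×10⁻¹³ M

1.9×10⁻¹³ M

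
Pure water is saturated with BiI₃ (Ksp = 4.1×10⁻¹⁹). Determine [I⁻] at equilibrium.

BiI₃(s) ⇌ Bi³⁺(aq) + 3 I⁻(aq)
With molar solubility s: [Bi³⁺] = s, [I⁻] = 3s.
Ksp = [Bi³⁺][I⁻]^3 = s · (3s)^3 = 27s^4 = 4.1×10⁻¹⁹
s = 1.1×10⁻⁵ mol/L
[I⁻] = 3s = 3.3×10⁻⁵ mol/L

3.3×10⁻⁵ M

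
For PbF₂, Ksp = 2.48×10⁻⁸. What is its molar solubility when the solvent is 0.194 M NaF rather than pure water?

6.59×10⁻⁷ M

PbF₂(s) ⇌ Pb²⁺(aq) + 2 F⁻(aq)
F⁻ is already present at 0.194 M. If s mol/L of PbF₂ dissolves, [Pb²⁺] = s while [F⁻] ≈ 0.194 M.
Ksp = [Pb²⁺][F⁻]^2 = s(0.194)^2
s = 2.48×10⁻⁸ / (0.194)^2 = 6.59×10⁻⁷
s = 6.59×10⁻⁷ M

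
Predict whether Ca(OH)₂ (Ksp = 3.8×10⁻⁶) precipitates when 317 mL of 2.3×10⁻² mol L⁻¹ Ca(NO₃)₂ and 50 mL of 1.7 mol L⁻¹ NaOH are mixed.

After mixing, V = 317 mL + 50 mL = 367 mL.
[Ca²⁺] = (2.3×10⁻²)(317)/367 = 2.0×10⁻² mol L⁻¹
[OH⁻] = (1.7)(50)/367 = 0.23 mol L⁻¹
Q = [Ca²⁺][OH⁻]^2 = 1.1×10⁻³
Since Q (1.1×10⁻³) exceeds Ksp (3.8×10⁻⁶), Ca(OH)₂ will precipitate.

Yes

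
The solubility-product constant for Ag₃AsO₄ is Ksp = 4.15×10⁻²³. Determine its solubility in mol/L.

Ag₃AsO₄(s) ⇌ 3 Ag⁺(aq) + AsO₄³⁻(aq)
If s mol/L of Ag₃AsO₄ dissolves, [Ag⁺] = 3s and [AsO₄³⁻] = s.
Ksp = [Ag⁺]^3[AsO₄³⁻] = (3s)^3 · s = 27s^4
27s^4 = 4.15×10⁻²³  ⇒  s^4 = 1.54×10⁻²⁴
Taking the 4th root, s = 1.11×10⁻⁶ M.

1.11×10⁻⁶ M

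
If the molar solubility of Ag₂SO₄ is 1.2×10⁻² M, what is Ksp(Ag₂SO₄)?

Ag₂SO₄(s) ⇌ 2 Ag⁺(aq) + SO₄²⁻(aq)
For each mole of Ag₂SO₄ that dissolves per liter, [Ag⁺] = 2s and [SO₄²⁻] = s; let s denote this solubility.
Ksp = [Ag⁺]^2[SO₄²⁻] = (2s)^2 · s = 4s^3
Ksp = 4 × (1.2×10⁻²)^3 = 6.9×10⁻⁶

Ksp = 6.9×10⁻⁶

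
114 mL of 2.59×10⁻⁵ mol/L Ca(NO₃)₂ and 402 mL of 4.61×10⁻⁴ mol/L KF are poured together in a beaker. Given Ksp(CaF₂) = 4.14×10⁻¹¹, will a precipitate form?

No

After mixing, V = 114 mL + 402 mL = 516 mL.
[Ca²⁺] = (2.59×10⁻⁵)(114)/516 = 5.72×10⁻⁶ mol/L
[F⁻] = (4.61×10⁻⁴)(402)/516 = 3.59×10⁻⁴ mol/L
Q = [Ca²⁺][F⁻]^2 = 7.38×10⁻¹³
Q < Ksp (7.38×10⁻¹³ vs 4.14×10⁻¹¹); the solution remains unsaturated and no precipitate forms.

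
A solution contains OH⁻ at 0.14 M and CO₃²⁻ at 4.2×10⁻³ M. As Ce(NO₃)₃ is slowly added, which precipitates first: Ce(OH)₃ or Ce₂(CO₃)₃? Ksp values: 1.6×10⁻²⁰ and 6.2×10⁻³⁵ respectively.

Each salt precipitates once Q = Ksp for that salt.
For Ce(OH)₃: [Ce³⁺] = (Ksp/[OH⁻]^3) = 5.8×10⁻¹⁸ M
For Ce₂(CO₃)₃: [Ce³⁺] = (Ksp/[CO₃²⁻]^3)^(1/2) = 2.9×10⁻¹⁴ M
The smaller threshold [Ce³⁺] is reached first, so Ce(OH)₃ precipitates first.

Ce(OH)₃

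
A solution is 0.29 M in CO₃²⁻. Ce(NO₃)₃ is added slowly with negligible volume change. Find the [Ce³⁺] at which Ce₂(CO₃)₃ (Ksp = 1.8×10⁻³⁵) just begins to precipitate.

2.7×10⁻¹⁷ M

A salt starts to precipitate once the ion product Q reaches its Ksp.
Ce₂(CO₃)₃(s) ⇌ 2 Ce³⁺(aq) + 3 CO₃²⁻(aq)
Ksp = [Ce³⁺]^2[CO₃²⁻]^3 = [Ce³⁺]^2(0.29)^3
[Ce³⁺]^2 = 1.8×10⁻³⁵ / (0.29)^3 = 7.4×10⁻³⁴
[Ce³⁺] = 2.7×10⁻¹⁷ M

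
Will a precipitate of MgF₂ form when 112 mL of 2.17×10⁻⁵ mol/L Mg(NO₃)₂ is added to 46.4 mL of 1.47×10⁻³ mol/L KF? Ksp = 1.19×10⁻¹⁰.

No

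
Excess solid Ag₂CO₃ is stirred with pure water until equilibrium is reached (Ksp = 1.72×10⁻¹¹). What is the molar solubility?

1.63×10⁻⁴ M

Ag₂CO₃(s) ⇌ 2 Ag⁺(aq) + CO₃²⁻(aq)
Let s be the molar solubility. Then [Ag⁺] = 2s and [CO₃²⁻] = s.
Ksp = [Ag⁺]^2[CO₃²⁻] = (2s)^2 · s = 4s^3
4s^3 = 1.72×10⁻¹¹  ⇒  s^3 = 4.30×10⁻¹²
Taking the 3rd root, s = 1.63×10⁻⁴ mol/L.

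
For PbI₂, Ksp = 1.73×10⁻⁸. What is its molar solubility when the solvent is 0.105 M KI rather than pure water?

1.57×10⁻⁶ M

PbI₂(s) ⇌ Pb²⁺(aq) + 2 I⁻(aq)
With I⁻ already at 0.105 M and s small, take [I⁻] ≈ 0.105 M and [Pb²⁺] = s.
Ksp = [Pb²⁺][I⁻]^2 = s(0.105)^2
s = 1.73×10⁻⁸ / (0.105)^2 = 1.57×10⁻⁶
s = 1.57×10⁻⁶ M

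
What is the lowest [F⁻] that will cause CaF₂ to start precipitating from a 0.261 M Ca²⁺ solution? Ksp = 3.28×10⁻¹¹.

1.12×10⁻⁵ M

A salt starts to precipitate once the ion product Q reaches its Ksp.
CaF₂(s) ⇌ Ca²⁺(aq) + 2 F⁻(aq)
Ksp = [Ca²⁺][F⁻]^2 = [F⁻]^2(0.261)
[F⁻]^2 = 3.28×10⁻¹¹ / (0.261) = 1.26×10⁻¹⁰
[F⁻] = 1.12×10⁻⁵ M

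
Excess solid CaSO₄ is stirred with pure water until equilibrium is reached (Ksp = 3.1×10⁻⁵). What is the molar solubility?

5.6×10⁻³ M

CaSO₄(s) ⇌ Ca²⁺(aq) + SO₄²⁻(aq)
With molar solubility s: [Ca²⁺] = s, [SO₄²⁻] = s.
Ksp = [Ca²⁺][SO₄²⁻] = s · s = s^2
s^2 = 3.1×10⁻⁵
Taking the 2nd root, s = 5.6×10⁻³ M.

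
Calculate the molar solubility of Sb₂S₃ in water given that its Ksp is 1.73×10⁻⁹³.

Sb₂S₃(s) ⇌ 2 Sb³⁺(aq) + 3 S²⁻(aq)
Call the molar solubility s, so that [Sb³⁺] = 2s and [S²⁻] = 3s.
Ksp = [Sb³⁺]^2[S²⁻]^3 = (2s)^2 · (3s)^3 = 108s^5
108s^5 = 1.73×10⁻⁹³  ⇒  s^5 = 1.60×10⁻⁹⁵
s = 1.10×10⁻¹⁹ mol L⁻¹

1.10×10⁻¹⁹ M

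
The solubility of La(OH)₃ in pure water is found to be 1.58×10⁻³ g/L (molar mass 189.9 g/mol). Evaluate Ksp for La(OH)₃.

Ksp = 1.29×10⁻¹⁹

Molar solubility s = (1.58×10⁻³ g/L) / (189.9 g/mol) = 8.3202×10⁻⁶ mol/L
La(OH)₃(s) ⇌ La³⁺(aq) + 3 OH⁻(aq)
For each mole of La(OH)₃ that dissolves per liter, [La³⁺] = s and [OH⁻] = 3s; let s denote this solubility.
Ksp = [La³⁺][OH⁻]^3 = s · (3s)^3 = 27s^4
Ksp = 27 × (8.3202×10⁻⁶)^4 = 1.29×10⁻¹⁹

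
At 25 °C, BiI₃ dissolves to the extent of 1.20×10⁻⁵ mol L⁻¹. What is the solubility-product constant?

BiI₃(s) ⇌ Bi³⁺(aq) + 3 I⁻(aq)
With molar solubility s: [Bi³⁺] = s, [I⁻] = 3s.
Ksp = [Bi³⁺][I⁻]^3 = s · (3s)^3 = 27s^4
Ksp = 27 × (1.20×10⁻⁵)^4 = 5.60×10⁻¹⁹

Ksp = 5.60×10⁻¹⁹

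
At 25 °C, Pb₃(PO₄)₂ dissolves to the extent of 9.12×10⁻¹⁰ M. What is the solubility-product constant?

Ksp = 6.81×10⁻⁴⁴

Pb₃(PO₄)₂(s) ⇌ 3 Pb²⁺(aq) + 2 PO₄³⁻(aq)
Let s be the molar solubility. Then [Pb²⁺] = 3s and [PO₄³⁻] = 2s.
Ksp = [Pb²⁺]^3[PO₄³⁻]^2 = (3s)^3 · (2s)^2 = 108s^5
Ksp = 108 × (9.12×10⁻¹⁰)^5 = 6.81×10⁻⁴⁴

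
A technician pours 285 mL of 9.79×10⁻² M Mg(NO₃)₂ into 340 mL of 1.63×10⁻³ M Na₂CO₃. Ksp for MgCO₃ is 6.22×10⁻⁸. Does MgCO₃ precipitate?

Yes

Total volume after mixing = 285 + 340 = 625 mL.
[Mg²⁺] = (9.79×10⁻²)(285)/625 = 4.46×10⁻² M
[CO₃²⁻] = (1.63×10⁻³)(340)/625 = 8.87×10⁻⁴ M
Q = [Mg²⁺][CO₃²⁻] = 3.96×10⁻⁵
Q = 3.96×10⁻⁵ > Ksp = 6.22×10⁻⁸, so the solution is supersaturated and MgCO₃ precipitates.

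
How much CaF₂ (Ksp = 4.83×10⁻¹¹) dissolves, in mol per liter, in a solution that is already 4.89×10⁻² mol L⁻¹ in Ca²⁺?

CaF₂(s) ⇌ Ca²⁺(aq) + 2 F⁻(aq)
Ca²⁺ is already present at 4.89×10⁻² mol L⁻¹. If s mol/L of CaF₂ dissolves, [F⁻] = 2s while [Ca²⁺] ≈ 4.89×10⁻² mol L⁻¹.
Ksp = [Ca²⁺][F⁻]^2 = (4.89×10⁻²)(2s)^2
(2s)^2 = 4.83×10⁻¹¹ / (4.89×10⁻²) = 9.88×10⁻¹⁰
s = 1.57×10⁻⁵ mol L⁻¹

1.57×10⁻⁵ M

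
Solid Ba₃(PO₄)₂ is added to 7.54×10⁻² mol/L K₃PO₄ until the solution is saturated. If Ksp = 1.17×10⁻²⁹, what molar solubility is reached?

4.24×10⁻¹⁰ M

Ba₃(PO₄)₂(s) ⇌ 3 Ba²⁺(aq) + 2 PO₄³⁻(aq)
With PO₄³⁻ already at 7.54×10⁻² mol/L and s small, take [PO₄³⁻] ≈ 7.54×10⁻² mol/L and [Ba²⁺] = 3s.
Ksp = [Ba²⁺]^3[PO₄³⁻]^2 = (3s)^3(7.54×10⁻²)^2
(3s)^3 = 1.17×10⁻²⁹ / (7.54×10⁻²)^2 = 2.06×10⁻²⁷
s = 4.24×10⁻¹⁰ mol/L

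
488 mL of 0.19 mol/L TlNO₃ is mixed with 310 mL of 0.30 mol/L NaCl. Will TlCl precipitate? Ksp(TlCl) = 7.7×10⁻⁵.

Yes

The combined volume is 798 mL.
[Tl⁺] = (0.19)(488)/798 = 0.12 mol/L
[Cl⁻] = (0.30)(310)/798 = 0.12 mol/L
Q = [Tl⁺][Cl⁻] = 1.4×10⁻²
Because Q > Ksp (1.4×10⁻² vs 7.7×10⁻⁵), a precipitate of TlCl forms.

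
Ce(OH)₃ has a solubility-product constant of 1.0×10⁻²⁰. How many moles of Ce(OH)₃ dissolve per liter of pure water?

4.4×10⁻⁶ M

Ce(OH)₃(s) ⇌ Ce³⁺(aq) + 3 OH⁻(aq)
With molar solubility s: [Ce³⁺] = s, [OH⁻] = 3s.
Ksp = [Ce³⁺][OH⁻]^3 = s · (3s)^3 = 27s^4
27s^4 = 1.0×10⁻²⁰  ⇒  s^4 = 3.7×10⁻²²
Taking the 4th root, s = 4.4×10⁻⁶ mol/L.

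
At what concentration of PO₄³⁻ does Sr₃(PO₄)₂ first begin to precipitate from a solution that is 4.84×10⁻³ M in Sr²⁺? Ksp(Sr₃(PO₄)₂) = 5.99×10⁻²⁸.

7.27×10⁻¹¹ M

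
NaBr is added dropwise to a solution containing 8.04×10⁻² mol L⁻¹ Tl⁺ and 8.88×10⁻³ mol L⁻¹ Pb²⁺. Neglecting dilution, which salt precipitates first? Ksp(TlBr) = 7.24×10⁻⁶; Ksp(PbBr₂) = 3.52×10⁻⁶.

TlBr

Each salt precipitates once Q = Ksp for that salt.
For TlBr: [Br⁻] = (Ksp/[Tl⁺]) = 9.00×10⁻⁵ mol L⁻¹
For PbBr₂: [Br⁻] = (Ksp/[Pb²⁺])^(1/2) = 1.99×10⁻² mol L⁻¹
TlBr requires the lower [Br⁻], so it precipitates first.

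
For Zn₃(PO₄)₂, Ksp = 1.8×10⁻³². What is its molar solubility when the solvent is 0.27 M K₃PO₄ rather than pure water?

Zn₃(PO₄)₂(s) ⇌ 3 Zn²⁺(aq) + 2 PO₄³⁻(aq)
The solution already contains PO₄³⁻ at 0.27 M. Let s be the molar solubility of Zn₃(PO₄)₂.
[PO₄³⁻] ≈ 0.27 M (common ion dominates); [Zn²⁺] = 3s.
Ksp = [Zn²⁺]^3[PO₄³⁻]^2 = (3s)^3(0.27)^2
(3s)^3 = 1.8×10⁻³² / (0.27)^2 = 2.5×10⁻³¹
s = 2.1×10⁻¹¹ M

2.1×10⁻¹¹ M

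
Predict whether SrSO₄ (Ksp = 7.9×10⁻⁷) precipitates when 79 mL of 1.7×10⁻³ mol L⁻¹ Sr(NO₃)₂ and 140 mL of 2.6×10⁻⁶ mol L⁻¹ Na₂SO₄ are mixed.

No

The combined volume is 219 mL.
[Sr²⁺] = (1.7×10⁻³)(79)/219 = 6.1×10⁻⁴ mol L⁻¹
[SO₄²⁻] = (2.6×10⁻⁶)(140)/219 = 1.7×10⁻⁶ mol L⁻¹
Q = [Sr²⁺][SO₄²⁻] = 1.0×10⁻⁹
Q = 1.0×10⁻⁹ < Ksp = 7.9×10⁻⁷, so the solution is unsaturated and no precipitate forms.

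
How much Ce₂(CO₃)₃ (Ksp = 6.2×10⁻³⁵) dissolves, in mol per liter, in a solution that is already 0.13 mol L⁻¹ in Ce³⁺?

Ce₂(CO₃)₃(s) ⇌ 2 Ce³⁺(aq) + 3 CO₃²⁻(aq)
Ce³⁺ is already present at 0.13 mol L⁻¹. If s mol/L of Ce₂(CO₃)₃ dissolves, [CO₃²⁻] = 3s while [Ce³⁺] ≈ 0.13 mol L⁻¹.
Ksp = [Ce³⁺]^2[CO₃²⁻]^3 = (0.13)^2(3s)^3
(3s)^3 = 6.2×10⁻³⁵ / (0.13)^2 = 3.7×10⁻³³
s = 5.1×10⁻¹² mol L⁻¹

5.1×10⁻¹² M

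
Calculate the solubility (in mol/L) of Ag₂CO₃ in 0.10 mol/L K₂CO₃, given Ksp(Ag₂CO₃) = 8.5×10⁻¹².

Ag₂CO₃(s) ⇌ 2 Ag⁺(aq) + CO₃²⁻(aq)
CO₃²⁻ is already present at 0.10 mol/L. If s mol/L of Ag₂CO₃ dissolves, [Ag⁺] = 2s while [CO₃²⁻] ≈ 0.10 mol/L.
Ksp = [Ag⁺]^2[CO₃²⁻] = (2s)^2(0.10)
(2s)^2 = 8.5×10⁻¹² / (0.10) = 8.5×10⁻¹¹
s = 4.6×10⁻⁶ mol/L

4.6×10⁻⁶ M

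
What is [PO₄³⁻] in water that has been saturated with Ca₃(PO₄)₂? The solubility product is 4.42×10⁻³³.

Ca₃(PO₄)₂(s) ⇌ 3 Ca²⁺(aq) + 2 PO₄³⁻(aq)
For each mole of Ca₃(PO₄)₂ that dissolves per liter, [Ca²⁺] = 3s and [PO₄³⁻] = 2s; let s denote this solubility.
Ksp = [Ca²⁺]^3[PO₄³⁻]^2 = (3s)^3 · (2s)^2 = 108s^5 = 4.42×10⁻³³
s = 1.33×10⁻⁷ mol L⁻¹
[PO₄³⁻] = 2s = 2.65×10⁻⁷ mol L⁻¹

2.65×10⁻⁷ M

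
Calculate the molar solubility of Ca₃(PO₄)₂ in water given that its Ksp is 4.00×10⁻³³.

1.30×10⁻⁷ M

Ca₃(PO₄)₂(s) ⇌ 3 Ca²⁺(aq) + 2 PO₄³⁻(aq)
For each mole of Ca₃(PO₄)₂ that dissolves per liter, [Ca²⁺] = 3s and [PO₄³⁻] = 2s; let s denote this solubility.
Ksp = [Ca²⁺]^3[PO₄³⁻]^2 = (3s)^3 · (2s)^2 = 108s^5
108s^5 = 4.00×10⁻³³  ⇒  s^5 = 3.70×10⁻³⁵
s = 1.30×10⁻⁷ mol L⁻¹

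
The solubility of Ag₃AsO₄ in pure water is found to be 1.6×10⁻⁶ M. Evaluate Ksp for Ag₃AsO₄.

Ksp = 1.8×10⁻²²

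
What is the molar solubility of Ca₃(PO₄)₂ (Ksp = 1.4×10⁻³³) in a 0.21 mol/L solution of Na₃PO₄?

Ca₃(PO₄)₂(s) ⇌ 3 Ca²⁺(aq) + 2 PO₄³⁻(aq)
Let s be the solubility of Ca₃(PO₄)₂ here. The common ion gives [PO₄³⁻] ≈ 0.21 mol/L, and [Ca²⁺] = 3s.
Ksp = [Ca²⁺]^3[PO₄³⁻]^2 = (3s)^3(0.21)^2
(3s)^3 = 1.4×10⁻³³ / (0.21)^2 = 3.2×10⁻³²
s = 1.1×10⁻¹¹ mol/L

1.1×10⁻¹¹ M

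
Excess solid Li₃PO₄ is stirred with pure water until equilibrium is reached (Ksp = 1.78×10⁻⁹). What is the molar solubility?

Li₃PO₄(s) ⇌ 3 Li⁺(aq) + PO₄³⁻(aq)
Let s be the molar solubility. Then [Li⁺] = 3s and [PO₄³⁻] = s.
Ksp = [Li⁺]^3[PO₄³⁻] = (3s)^3 · s = 27s^4
27s^4 = 1.78×10⁻⁹  ⇒  s^4 = 6.59×10⁻¹¹
s = (6.59×10⁻¹¹)^(1/4) = 2.85×10⁻³ mol/L

2.85×10⁻³ M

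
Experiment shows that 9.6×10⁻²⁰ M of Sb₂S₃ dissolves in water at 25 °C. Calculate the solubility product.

Ksp = 8.8×10⁻⁹⁴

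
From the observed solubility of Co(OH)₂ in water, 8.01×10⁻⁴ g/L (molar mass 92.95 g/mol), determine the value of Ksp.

Ksp = 2.56×10⁻¹⁵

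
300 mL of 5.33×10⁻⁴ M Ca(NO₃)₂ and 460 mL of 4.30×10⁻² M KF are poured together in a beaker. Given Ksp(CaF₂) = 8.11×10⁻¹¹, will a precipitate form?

Yes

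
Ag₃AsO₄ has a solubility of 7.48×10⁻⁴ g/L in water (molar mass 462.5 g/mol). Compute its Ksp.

Ksp = 1.85×10⁻²²

Convert to molarity: s = 7.48×10⁻⁴ / 462.5 = 1.6173×10⁻⁶ mol/L
Ag₃AsO₄(s) ⇌ 3 Ag⁺(aq) + AsO₄³⁻(aq)
If s mol/L of Ag₃AsO₄ dissolves, [Ag⁺] = 3s and [AsO₄³⁻] = s.
Ksp = [Ag⁺]^3[AsO₄³⁻] = (3s)^3 · s = 27s^4
Ksp = 27 × (1.6173×10⁻⁶)^4 = 1.85×10⁻²²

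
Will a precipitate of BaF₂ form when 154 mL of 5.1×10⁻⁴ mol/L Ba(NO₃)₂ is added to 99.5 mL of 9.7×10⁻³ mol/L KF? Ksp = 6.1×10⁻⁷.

No

The combined volume is 253.5 mL.
[Ba²⁺] = (5.1×10⁻⁴)(154)/253.5 = 3.1×10⁻⁴ mol/L
[F⁻] = (9.7×10⁻³)(99.5)/253.5 = 3.8×10⁻³ mol/L
Q = [Ba²⁺][F⁻]^2 = 4.5×10⁻⁹
Since Q (4.5×10⁻⁹) is less than Ksp (6.1×10⁻⁷), no BaF₂ precipitates.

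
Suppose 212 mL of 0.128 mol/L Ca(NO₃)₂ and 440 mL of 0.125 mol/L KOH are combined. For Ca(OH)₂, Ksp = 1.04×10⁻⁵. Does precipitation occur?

Yes

The combined volume is 652 mL.
[Ca²⁺] = (0.128)(212)/652 = 4.16×10⁻² mol/L
[OH⁻] = (0.125)(440)/652 = 8.44×10⁻² mol/L
Q = [Ca²⁺][OH⁻]^2 = 2.96×10⁻⁴
Because Q > Ksp (2.96×10⁻⁴ vs 1.04×10⁻⁵), a precipitate of Ca(OH)₂ forms.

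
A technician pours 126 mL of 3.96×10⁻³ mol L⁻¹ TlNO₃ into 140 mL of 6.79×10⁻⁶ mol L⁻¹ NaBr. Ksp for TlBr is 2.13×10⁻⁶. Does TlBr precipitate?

The combined volume is 266 mL.
[Tl⁺] = (3.96×10⁻³)(126)/266 = 1.88×10⁻³ mol L⁻¹
[Br⁻] = (6.79×10⁻⁶)(140)/266 = 3.57×10⁻⁶ mol L⁻¹
Q = [Tl⁺][Br⁻] = 6.70×10⁻⁹
Q = 6.70×10⁻⁹ < Ksp = 2.13×10⁻⁶, so the solution is unsaturated and no precipitate forms.

No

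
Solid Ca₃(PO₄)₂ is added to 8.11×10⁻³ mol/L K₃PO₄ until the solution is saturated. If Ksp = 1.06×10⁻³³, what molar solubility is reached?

Ca₃(PO₄)₂(s) ⇌ 3 Ca²⁺(aq) + 2 PO₄³⁻(aq)
With PO₄³⁻ already at 8.11×10⁻³ mol/L and s small, take [PO₄³⁻] ≈ 8.11×10⁻³ mol/L and [Ca²⁺] = 3s.
Ksp = [Ca²⁺]^3[PO₄³⁻]^2 = (3s)^3(8.11×10⁻³)^2
(3s)^3 = 1.06×10⁻³³ / (8.11×10⁻³)^2 = 1.61×10⁻²⁹
s = 8.42×10⁻¹¹ mol/L

8.42×10⁻¹¹ M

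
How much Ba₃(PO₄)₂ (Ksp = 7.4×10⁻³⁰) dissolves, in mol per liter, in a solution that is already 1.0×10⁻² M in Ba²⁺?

Ba₃(PO₄)₂(s) ⇌ 3 Ba²⁺(aq) + 2 PO₄³⁻(aq)
With Ba²⁺ already at 1.0×10⁻² M and s small, take [Ba²⁺] ≈ 1.0×10⁻² M and [PO₄³⁻] = 2s.
Ksp = [Ba²⁺]^3[PO₄³⁻]^2 = (1.0×10⁻²)^3(2s)^2
(2s)^2 = 7.4×10⁻³⁰ / (1.0×10⁻²)^3 = 7.4×10⁻²⁴
s = 1.4×10⁻¹² M

1.4×10⁻¹² M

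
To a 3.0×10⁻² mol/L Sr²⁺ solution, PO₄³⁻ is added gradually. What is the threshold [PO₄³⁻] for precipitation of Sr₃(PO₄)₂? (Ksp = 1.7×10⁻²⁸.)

Precipitation of each salt begins when its ion product equals Ksp.
Sr₃(PO₄)₂(s) ⇌ 3 Sr²⁺(aq) + 2 PO₄³⁻(aq)
Ksp = [Sr²⁺]^3[PO₄³⁻]^2 = [PO₄³⁻]^2(3.0×10⁻²)^3
[PO₄³⁻]^2 = 1.7×10⁻²⁸ / (3.0×10⁻²)^3 = 6.3×10⁻²⁴
[PO₄³⁻] = 2.5×10⁻¹² mol/L

2.5×10⁻¹² M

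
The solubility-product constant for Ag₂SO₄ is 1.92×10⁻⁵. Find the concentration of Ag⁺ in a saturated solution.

3.37×10⁻² M

Ag₂SO₄(s) ⇌ 2 Ag⁺(aq) + SO₄²⁻(aq)
With molar solubility s: [Ag⁺] = 2s, [SO₄²⁻] = s.
Ksp = [Ag⁺]^2[SO₄²⁻] = (2s)^2 · s = 4s^3 = 1.92×10⁻⁵
s = 1.69×10⁻² mol L⁻¹
[Ag⁺] = 2s = 3.37×10⁻² mol L⁻¹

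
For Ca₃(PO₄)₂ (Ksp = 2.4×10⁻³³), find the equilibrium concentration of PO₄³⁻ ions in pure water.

Ca₃(PO₄)₂(s) ⇌ 3 Ca²⁺(aq) + 2 PO₄³⁻(aq)
If s mol/L of Ca₃(PO₄)₂ dissolves, [Ca²⁺] = 3s and [PO₄³⁻] = 2s.
Ksp = [Ca²⁺]^3[PO₄³⁻]^2 = (3s)^3 · (2s)^2 = 108s^5 = 2.4×10⁻³³
s = 1.2×10⁻⁷ mol/L
[PO₄³⁻] = 2s = 2.3×10⁻⁷ mol/L

2.3×10⁻⁷ M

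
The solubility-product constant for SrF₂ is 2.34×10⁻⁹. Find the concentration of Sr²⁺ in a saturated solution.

SrF₂(s) ⇌ Sr²⁺(aq) + 2 F⁻(aq)
For each mole of SrF₂ that dissolves per liter, [Sr²⁺] = s and [F⁻] = 2s; let s denote this solubility.
Ksp = [Sr²⁺][F⁻]^2 = s · (2s)^2 = 4s^3 = 2.34×10⁻⁹
s = 8.36×10⁻⁴ mol L⁻¹
[Sr²⁺] = s = 8.36×10⁻⁴ mol L⁻¹

8.36×10⁻⁴ M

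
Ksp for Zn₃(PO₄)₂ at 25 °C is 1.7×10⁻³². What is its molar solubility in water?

Zn₃(PO₄)₂(s) ⇌ 3 Zn²⁺(aq) + 2 PO₄³⁻(aq)
For each mole of Zn₃(PO₄)₂ that dissolves per liter, [Zn²⁺] = 3s and [PO₄³⁻] = 2s; let s denote this solubility.
Ksp = [Zn²⁺]^3[PO₄³⁻]^2 = (3s)^3 · (2s)^2 = 108s^5
108s^5 = 1.7×10⁻³²  ⇒  s^5 = 1.6×10⁻³⁴
s = (1.6×10⁻³⁴)^(1/5) = 1.7×10⁻⁷ mol L⁻¹

1.7×10⁻⁷ M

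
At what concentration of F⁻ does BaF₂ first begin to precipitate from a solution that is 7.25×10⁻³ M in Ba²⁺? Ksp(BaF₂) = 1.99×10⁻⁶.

1.66×10⁻² M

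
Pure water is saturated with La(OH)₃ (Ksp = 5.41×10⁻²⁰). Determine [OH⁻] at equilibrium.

2.01×10⁻⁵ M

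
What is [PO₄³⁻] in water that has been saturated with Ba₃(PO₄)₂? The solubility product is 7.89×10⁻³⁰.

1.19×10⁻⁶ M

Ba₃(PO₄)₂(s) ⇌ 3 Ba²⁺(aq) + 2 PO₄³⁻(aq)
With molar solubility s: [Ba²⁺] = 3s, [PO₄³⁻] = 2s.
Ksp = [Ba²⁺]^3[PO₄³⁻]^2 = (3s)^3 · (2s)^2 = 108s^5 = 7.89×10⁻³⁰
s = 5.93×10⁻⁷ mol L⁻¹
[PO₄³⁻] = 2s = 1.19×10⁻⁶ mol L⁻¹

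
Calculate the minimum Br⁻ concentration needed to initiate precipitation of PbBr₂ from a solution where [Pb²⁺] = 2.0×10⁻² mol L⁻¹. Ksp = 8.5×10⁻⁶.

Precipitation begins when Q = Ksp.
PbBr₂(s) ⇌ Pb²⁺(aq) + 2 Br⁻(aq)
Ksp = [Pb²⁺][Br⁻]^2 = [Br⁻]^2(2.0×10⁻²)
[Br⁻]^2 = 8.5×10⁻⁶ / (2.0×10⁻²) = 4.3×10⁻⁴
[Br⁻] = 2.1×10⁻² mol L⁻¹

2.1×10⁻² M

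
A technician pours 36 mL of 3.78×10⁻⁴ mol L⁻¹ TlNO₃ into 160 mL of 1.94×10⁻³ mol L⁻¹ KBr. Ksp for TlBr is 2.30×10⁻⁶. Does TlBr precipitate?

The combined volume is 196 mL.
[Tl⁺] = (3.78×10⁻⁴)(36)/196 = 6.94×10⁻⁵ mol L⁻¹
[Br⁻] = (1.94×10⁻³)(160)/196 = 1.58×10⁻³ mol L⁻¹
Q = [Tl⁺][Br⁻] = 1.10×10⁻⁷
Q < Ksp (1.10×10⁻⁷ vs 2.30×10⁻⁶); the solution remains unsaturated and no precipitate forms.

No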